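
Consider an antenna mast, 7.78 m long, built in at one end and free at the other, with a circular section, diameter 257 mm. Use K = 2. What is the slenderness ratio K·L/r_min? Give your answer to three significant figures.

I = πd⁴/64 = π×257⁴/64 = 2.141×10^8 mm⁴
A = 5.187×10^4 mm²;  r_min = √(I/A) = √(2.141×10^8/5.187×10^4) = 64.25 mm
L_e = K·L = 2 × 7.78 m = 15.56 m = 15560 mm
λ = L_e / r_min = 15560 / 64.25 = 242

λ ≈ 242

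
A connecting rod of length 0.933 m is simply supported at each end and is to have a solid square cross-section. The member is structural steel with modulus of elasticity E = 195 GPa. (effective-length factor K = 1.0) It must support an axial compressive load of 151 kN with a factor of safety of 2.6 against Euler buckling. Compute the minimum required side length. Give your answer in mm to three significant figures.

Required P_cr = n·P = 2.6 × 151 = 392.6 kN
L_e = K·L = 1 × 0.933 = 0.9330 m
Required I = P_cr·L_e²/(π²E) = 3.926×10^5 × 0.9330² / (π² × 1.95×10^11) = 1.776×10^-7 m⁴
I_req = 1.776×10^5 mm⁴
Solid square: I = a⁴/12  ⇒  a = (12I)^(1/4) = (12×1.776×10^5)^(1/4) = 38.2 mm

a ≈ 38.2 mm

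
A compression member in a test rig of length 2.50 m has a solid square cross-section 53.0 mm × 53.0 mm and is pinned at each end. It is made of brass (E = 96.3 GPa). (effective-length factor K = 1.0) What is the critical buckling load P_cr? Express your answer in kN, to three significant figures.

P_cr ≈ 100 kN

I = a⁴/12 = 53.0⁴/12 = 6.575×10^5 mm⁴
I = 6.575×10^5 mm⁴ = 6.575×10^-7 m⁴
Effective length L_e = K·L = 1 × 2.50 = 2.500 m
P_cr = π²EI / L_e² = π² × 96.3×10⁹ × 6.575×10^-7 / 2.500² = 9.999×10^4 N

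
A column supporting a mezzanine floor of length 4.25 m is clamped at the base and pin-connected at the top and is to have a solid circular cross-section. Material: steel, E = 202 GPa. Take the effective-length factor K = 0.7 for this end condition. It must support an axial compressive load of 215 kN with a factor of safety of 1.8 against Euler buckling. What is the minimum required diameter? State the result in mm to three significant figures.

d ≈ 76.9 mm

Required P_cr = n·P = 1.8 × 215 = 387.0 kN
L_e = K·L = 0.7 × 4.25 = 2.975 m
Required I = P_cr·L_e²/(π²E) = 3.870×10^5 × 2.975² / (π² × 2.02×10^11) = 1.718×10^-6 m⁴
I_req = 1.718×10^6 mm⁴
Solid circle: I = πd⁴/64  ⇒  d = (64I/π)^(1/4) = (64×1.718×10^6/π)^(1/4) = 76.9 mm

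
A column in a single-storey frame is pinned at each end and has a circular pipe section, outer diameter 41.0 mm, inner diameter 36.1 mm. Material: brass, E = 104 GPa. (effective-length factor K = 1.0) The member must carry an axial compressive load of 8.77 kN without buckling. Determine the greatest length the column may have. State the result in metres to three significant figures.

d_o = 41.0 mm, d_i = 36.1 mm
I = π(d_o⁴ − d_i⁴)/64 = π(41.0⁴ − 36.10⁴)/64 = 5.534×10^4 mm⁴
I = 5.534×10^-8 m⁴
At the buckling limit P_cr = P = 8.770×10^3 N
From P_cr = π²EI/(K·L)²:  L = (1/K)·√(π²EI/P_cr) = (1/1)·√(π²×1.04×10^11×5.534×10^-8/8.770×10^3)
L = 2.55 m

L_max ≈ 2.55 m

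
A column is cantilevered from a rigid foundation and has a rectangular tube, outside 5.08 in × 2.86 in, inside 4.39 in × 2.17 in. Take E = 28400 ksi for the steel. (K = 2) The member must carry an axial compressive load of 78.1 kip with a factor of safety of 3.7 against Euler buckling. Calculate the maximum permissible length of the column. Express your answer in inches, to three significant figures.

Weak-axis I_min = (h_o·b_o³ − h_i·b_i³)/12 with b_o = 2.86, b_i = 2.170 in (shorter outer/inner sides).
I_min = (5.08×2.86³ − 4.390×2.170³)/12 = 6.165 in⁴
Required critical load P_cr = n·P = 3.7 × 78.1 = 289.0 kip = 2.890×10^5 lb
From P_cr = π²EI/(K·L)²:  L = (1/K)·√(π²EI/P_cr) = (1/2)·√(π²×2.84×10^7×6.165/2.890×10^5)
L = 38.7 in

L_max ≈ 38.7 in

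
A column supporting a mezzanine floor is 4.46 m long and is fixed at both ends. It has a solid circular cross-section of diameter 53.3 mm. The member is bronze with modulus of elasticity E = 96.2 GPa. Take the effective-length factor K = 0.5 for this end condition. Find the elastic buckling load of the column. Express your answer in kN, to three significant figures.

I = πd⁴/64 = π×53.3⁴/64 = 3.962×10^5 mm⁴
I = 3.962×10^5 mm⁴ = 3.962×10^-7 m⁴
Effective length L_e = K·L = 0.5 × 4.46 = 2.230 m
P_cr = π²EI / L_e² = π² × 96.2×10⁹ × 3.962×10^-7 / 2.230² = 7.564×10^4 N

P_cr ≈ 75.6 kN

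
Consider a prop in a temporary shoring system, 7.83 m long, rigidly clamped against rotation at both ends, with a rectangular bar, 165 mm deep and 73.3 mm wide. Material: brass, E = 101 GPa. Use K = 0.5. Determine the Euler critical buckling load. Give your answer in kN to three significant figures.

Buckling occurs about the weak axis: I_min = h·b³/12 with b = 73.3 mm (the shorter side).
I_min = 165×73.3³/12 = 5.415×10^6 mm⁴
I = 5.415×10^6 mm⁴ = 5.415×10^-6 m⁴
Effective length L_e = K·L = 0.5 × 7.83 = 3.915 m
P_cr = π²EI / L_e² = π² × 101×10⁹ × 5.415×10^-6 / 3.915² = 3.522×10^5 N

P_cr ≈ 352 kN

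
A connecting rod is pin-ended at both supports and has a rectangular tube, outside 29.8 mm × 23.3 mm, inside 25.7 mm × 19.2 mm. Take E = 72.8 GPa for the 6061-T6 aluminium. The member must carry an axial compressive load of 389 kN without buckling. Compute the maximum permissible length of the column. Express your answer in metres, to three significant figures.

L_max ≈ 0.173 m

Weak-axis I_min = (h_o·b_o³ − h_i·b_i³)/12 with b_o = 23.3, b_i = 19.20 mm (shorter outer/inner sides).
I_min = (29.8×23.3³ − 25.70×19.20³)/12 = 1.625×10^4 mm⁴
I = 1.625×10^-8 m⁴
At the buckling limit P_cr = P = 3.890×10^5 N
From P_cr = π²EI/(K·L)²:  L = (1/K)·√(π²EI/P_cr) = (1/1)·√(π²×7.28×10^10×1.625×10^-8/3.890×10^5)
L = 0.173 m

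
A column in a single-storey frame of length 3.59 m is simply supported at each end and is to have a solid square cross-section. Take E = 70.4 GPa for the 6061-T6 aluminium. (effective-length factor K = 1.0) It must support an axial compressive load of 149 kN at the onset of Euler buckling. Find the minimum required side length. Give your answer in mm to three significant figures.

L_e = K·L = 1 × 3.59 = 3.590 m
Required I = P_cr·L_e²/(π²E) = 1.490×10^5 × 3.590² / (π² × 7.04×10^10) = 2.764×10^-6 m⁴
I_req = 2.764×10^6 mm⁴
Solid square: I = a⁴/12  ⇒  a = (12I)^(1/4) = (12×2.764×10^6)^(1/4) = 75.9 mm

a ≈ 75.9 mm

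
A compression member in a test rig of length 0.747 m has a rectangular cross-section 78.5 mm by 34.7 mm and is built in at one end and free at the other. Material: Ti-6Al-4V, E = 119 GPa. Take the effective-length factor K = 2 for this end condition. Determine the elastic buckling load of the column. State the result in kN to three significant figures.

P_cr ≈ 144 kN

Buckling occurs about the weak axis: I_min = h·b³/12 with b = 34.7 mm (the shorter side).
I_min = 78.5×34.7³/12 = 2.733×10^5 mm⁴
I = 2.733×10^5 mm⁴ = 2.733×10^-7 m⁴
Effective length L_e = K·L = 2 × 0.747 = 1.494 m
P_cr = π²EI / L_e² = π² × 119×10⁹ × 2.733×10^-7 / 1.494² = 1.438×10^5 N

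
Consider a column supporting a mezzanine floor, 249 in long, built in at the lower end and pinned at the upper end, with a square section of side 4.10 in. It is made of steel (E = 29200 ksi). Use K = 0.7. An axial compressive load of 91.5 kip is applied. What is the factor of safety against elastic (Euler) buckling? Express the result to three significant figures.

n ≈ 2.44

I = a⁴/12 = 4.10⁴/12 = 23.55 in⁴
Effective length L_e = K·L = 0.7 × 249 = 174.3 in
P_cr = π²EI / L_e² = π² × 29200×10³ × 23.55 / 174.3² = 2.234×10^5 lb
Factor of safety n = P_cr / P = 223.38 / 91.5 = 2.44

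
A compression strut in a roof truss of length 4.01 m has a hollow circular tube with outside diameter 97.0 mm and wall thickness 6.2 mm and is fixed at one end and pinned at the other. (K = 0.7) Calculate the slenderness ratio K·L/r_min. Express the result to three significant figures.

λ ≈ 87.2

Inner diameter d_i = 97.0 − 2×6.2 = 84.60 mm
I = π(d_o⁴ − d_i⁴)/64 = π(97.0⁴ − 84.60⁴)/64 = 1.831×10^6 mm⁴
A = 1.769×10^3 mm²;  r_min = √(I/A) = √(1.831×10^6/1.769×10^3) = 32.18 mm
L_e = K·L = 0.7 × 4.01 m = 2.807 m = 2807.0 mm
λ = L_e / r_min = 2807.0 / 32.18 = 87.2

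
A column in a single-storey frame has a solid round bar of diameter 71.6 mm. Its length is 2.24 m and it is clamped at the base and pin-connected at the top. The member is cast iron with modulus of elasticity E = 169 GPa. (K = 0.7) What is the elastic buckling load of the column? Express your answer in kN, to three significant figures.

I = πd⁴/64 = π×71.6⁴/64 = 1.290×10^6 mm⁴
I = 1.290×10^6 mm⁴ = 1.290×10^-6 m⁴
Effective length L_e = K·L = 0.7 × 2.24 = 1.568 m
P_cr = π²EI / L_e² = π² × 169×10⁹ × 1.290×10^-6 / 1.568² = 8.752×10^5 N

P_cr ≈ 875 kN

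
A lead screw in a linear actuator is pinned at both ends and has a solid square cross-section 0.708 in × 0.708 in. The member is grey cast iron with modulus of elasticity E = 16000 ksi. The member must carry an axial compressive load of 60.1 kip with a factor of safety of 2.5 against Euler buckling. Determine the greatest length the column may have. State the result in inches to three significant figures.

L_max ≈ 4.69 in

I = a⁴/12 = 0.708⁴/12 = 2.094×10^-2 in⁴
Required critical load P_cr = n·P = 2.5 × 60.1 = 150.2 kip = 1.502×10^5 lb
From P_cr = π²EI/(K·L)²:  L = (1/K)·√(π²EI/P_cr) = (1/1)·√(π²×1.60×10^7×2.094×10^-2/1.502×10^5)
L = 4.69 in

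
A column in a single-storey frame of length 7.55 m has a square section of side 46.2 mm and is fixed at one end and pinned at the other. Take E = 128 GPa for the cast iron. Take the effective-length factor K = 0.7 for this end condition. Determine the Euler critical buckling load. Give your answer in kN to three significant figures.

P_cr ≈ 17.2 kN

I = a⁴/12 = 46.2⁴/12 = 3.797×10^5 mm⁴
I = 3.797×10^5 mm⁴ = 3.797×10^-7 m⁴
Effective length L_e = K·L = 0.7 × 7.55 = 5.285 m
P_cr = π²EI / L_e² = π² × 128×10⁹ × 3.797×10^-7 / 5.285² = 1.717×10^4 N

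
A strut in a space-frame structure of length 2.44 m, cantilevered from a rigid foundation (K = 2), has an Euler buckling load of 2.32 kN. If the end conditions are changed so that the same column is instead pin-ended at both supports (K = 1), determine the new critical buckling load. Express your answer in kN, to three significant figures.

P_cr ∝ 1/K², so P_cr,new = P_cr,old × (K_old/K_new)² = 2.32 × (2/1)²
= 2.32 × 4.000 = 9.28 kN

P_cr ≈ 9.28 kN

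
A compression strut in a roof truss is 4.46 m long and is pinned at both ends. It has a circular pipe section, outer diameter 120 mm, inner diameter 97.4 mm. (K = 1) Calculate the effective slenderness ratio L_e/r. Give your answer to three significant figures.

d_o = 120 mm, d_i = 97.4 mm
I = π(d_o⁴ − d_i⁴)/64 = π(120⁴ − 97.40⁴)/64 = 5.761×10^6 mm⁴
A = 3.859×10^3 mm²;  r_min = √(I/A) = √(5.761×10^6/3.859×10^3) = 38.64 mm
L_e = K·L = 1 × 4.46 m = 4.460 m = 4460.0 mm
λ = L_e / r_min = 4460.0 / 38.64 = 115

λ ≈ 115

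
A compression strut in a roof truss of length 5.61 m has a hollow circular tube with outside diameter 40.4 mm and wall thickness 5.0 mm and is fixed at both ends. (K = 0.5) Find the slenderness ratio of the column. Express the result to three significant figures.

Inner diameter d_i = 40.4 − 2×5.0 = 30.40 mm
I = π(d_o⁴ − d_i⁴)/64 = π(40.4⁴ − 30.40⁴)/64 = 8.884×10^4 mm⁴
A = 556.1 mm²;  r_min = √(I/A) = √(8.884×10^4/556.1) = 12.64 mm
L_e = K·L = 0.5 × 5.61 m = 2.805 m = 2805.0 mm
λ = L_e / r_min = 2805.0 / 12.64 = 222

λ ≈ 222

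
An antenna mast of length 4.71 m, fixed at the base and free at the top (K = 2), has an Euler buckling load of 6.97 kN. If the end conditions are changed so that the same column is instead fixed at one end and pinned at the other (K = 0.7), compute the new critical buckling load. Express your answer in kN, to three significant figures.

P_cr ≈ 56.9 kN

P_cr ∝ 1/K², so P_cr,new = P_cr,old × (K_old/K_new)² = 6.97 × (2/0.7)²
= 6.97 × 8.163 = 56.9 kN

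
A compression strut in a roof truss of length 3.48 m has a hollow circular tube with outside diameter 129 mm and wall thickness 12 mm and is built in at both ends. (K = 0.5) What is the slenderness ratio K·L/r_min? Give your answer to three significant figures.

λ ≈ 41.8

Inner diameter d_i = 129 − 2×12 = 105.0 mm
I = π(d_o⁴ − d_i⁴)/64 = π(129⁴ − 105.0⁴)/64 = 7.627×10^6 mm⁴
A = 4.411×10^3 mm²;  r_min = √(I/A) = √(7.627×10^6/4.411×10^3) = 41.58 mm
L_e = K·L = 0.5 × 3.48 m = 1.740 m = 1740.0 mm
λ = L_e / r_min = 1740.0 / 41.58 = 41.8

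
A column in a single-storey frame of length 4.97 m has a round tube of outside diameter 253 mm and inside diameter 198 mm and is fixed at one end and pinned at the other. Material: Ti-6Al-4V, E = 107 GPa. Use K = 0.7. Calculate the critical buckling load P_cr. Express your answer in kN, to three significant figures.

d_o = 253 mm, d_i = 198 mm
I = π(d_o⁴ − d_i⁴)/64 = π(253⁴ − 198.0⁴)/64 = 1.257×10^8 mm⁴
I = 1.257×10^8 mm⁴ = 1.257×10^-4 m⁴
Effective length L_e = K·L = 0.7 × 4.97 = 3.479 m
P_cr = π²EI / L_e² = π² × 107×10⁹ × 1.257×10^-4 / 3.479² = 1.097×10^7 N

P_cr ≈ 11000 kN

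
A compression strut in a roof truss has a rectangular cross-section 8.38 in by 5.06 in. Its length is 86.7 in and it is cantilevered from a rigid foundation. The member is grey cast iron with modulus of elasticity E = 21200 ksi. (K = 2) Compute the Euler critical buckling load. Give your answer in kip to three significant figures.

P_cr ≈ 630 kip

Buckling occurs about the weak axis: I_min = h·b³/12 with b = 5.06 in (the shorter side).
I_min = 8.38×5.06³/12 = 90.47 in⁴
Effective length L_e = K·L = 2 × 86.7 = 173.4 in
P_cr = π²EI / L_e² = π² × 21200×10³ × 90.47 / 173.4² = 6.296×10^5 lb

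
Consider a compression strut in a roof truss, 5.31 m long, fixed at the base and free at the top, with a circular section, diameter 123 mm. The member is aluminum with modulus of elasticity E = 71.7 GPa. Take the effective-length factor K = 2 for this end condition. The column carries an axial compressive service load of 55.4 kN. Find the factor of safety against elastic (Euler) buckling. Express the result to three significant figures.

n ≈ 1.27

I = πd⁴/64 = π×123⁴/64 = 1.124×10^7 mm⁴
I = 1.124×10^7 mm⁴ = 1.124×10^-5 m⁴
Effective length L_e = K·L = 2 × 5.31 = 10.62 m
P_cr = π²EI / L_e² = π² × 71.7×10⁹ × 1.124×10^-5 / 10.62² = 7.050×10^4 N
Factor of safety n = P_cr / P = 70.495 / 55.4 = 1.27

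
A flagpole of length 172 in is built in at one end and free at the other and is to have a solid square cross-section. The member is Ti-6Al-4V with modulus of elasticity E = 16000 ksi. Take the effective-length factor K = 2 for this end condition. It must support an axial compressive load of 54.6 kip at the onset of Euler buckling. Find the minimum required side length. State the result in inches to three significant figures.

a ≈ 4.71 in

L_e = K·L = 2 × 172 = 344.0 in
Required I = P_cr·L_e²/(π²E) = 5.460×10^4 × 344.0² / (π² × 1.60×10^7) = 40.92 in⁴
Solid square: I = a⁴/12  ⇒  a = (12I)^(1/4) = (12×40.92)^(1/4) = 4.71 in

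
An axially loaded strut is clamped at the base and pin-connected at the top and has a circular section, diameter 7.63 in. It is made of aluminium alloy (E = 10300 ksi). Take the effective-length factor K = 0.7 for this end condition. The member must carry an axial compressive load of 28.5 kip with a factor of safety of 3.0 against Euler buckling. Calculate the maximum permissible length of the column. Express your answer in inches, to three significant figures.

I = πd⁴/64 = π×7.63⁴/64 = 166.4 in⁴
Required critical load P_cr = n·P = 3.0 × 28.5 = 85.50 kip = 8.550×10^4 lb
From P_cr = π²EI/(K·L)²:  L = (1/K)·√(π²EI/P_cr) = (1/0.7)·√(π²×1.03×10^7×166.4/8.550×10^4)
L = 635 in

L_max ≈ 635 in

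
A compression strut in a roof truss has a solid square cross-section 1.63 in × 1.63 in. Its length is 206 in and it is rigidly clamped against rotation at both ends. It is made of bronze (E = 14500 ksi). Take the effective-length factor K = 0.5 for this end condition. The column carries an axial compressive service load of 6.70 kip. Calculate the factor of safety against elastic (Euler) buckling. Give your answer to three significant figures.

I = a⁴/12 = 1.63⁴/12 = 0.5883 in⁴
Effective length L_e = K·L = 0.5 × 206 = 103.0 in
P_cr = π²EI / L_e² = π² × 14500×10³ × 0.5883 / 103.0² = 7.935×10^3 lb
Factor of safety n = P_cr / P = 7.9353 / 6.70 = 1.18

n ≈ 1.18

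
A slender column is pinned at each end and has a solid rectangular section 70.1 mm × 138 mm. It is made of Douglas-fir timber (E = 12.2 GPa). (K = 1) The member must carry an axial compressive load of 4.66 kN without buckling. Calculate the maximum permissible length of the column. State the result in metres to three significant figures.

L_max ≈ 10.1 m

Buckling occurs about the weak axis: I_min = h·b³/12 with b = 70.1 mm (the shorter side).
I_min = 138×70.1³/12 = 3.961×10^6 mm⁴
I = 3.961×10^-6 m⁴
At the buckling limit P_cr = P = 4.660×10^3 N
From P_cr = π²EI/(K·L)²:  L = (1/K)·√(π²EI/P_cr) = (1/1)·√(π²×1.22×10^10×3.961×10^-6/4.660×10^3)
L = 10.1 m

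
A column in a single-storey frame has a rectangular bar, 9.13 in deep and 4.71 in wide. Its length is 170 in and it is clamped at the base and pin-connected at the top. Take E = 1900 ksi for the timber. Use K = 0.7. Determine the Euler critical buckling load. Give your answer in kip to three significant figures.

P_cr ≈ 105 kip

Buckling occurs about the weak axis: I_min = h·b³/12 with b = 4.71 in (the shorter side).
I_min = 9.13×4.71³/12 = 79.50 in⁴
Effective length L_e = K·L = 0.7 × 170 = 119.0 in
P_cr = π²EI / L_e² = π² × 1900×10³ × 79.50 / 119.0² = 1.053×10^5 lb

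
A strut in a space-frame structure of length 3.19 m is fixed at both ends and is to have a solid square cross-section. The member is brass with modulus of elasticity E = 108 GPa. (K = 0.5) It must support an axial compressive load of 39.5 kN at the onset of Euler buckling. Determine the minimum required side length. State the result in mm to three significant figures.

L_e = K·L = 0.5 × 3.19 = 1.595 m
Required I = P_cr·L_e²/(π²E) = 3.950×10^4 × 1.595² / (π² × 1.08×10^11) = 9.427×10^-8 m⁴
I_req = 9.427×10^4 mm⁴
Solid square: I = a⁴/12  ⇒  a = (12I)^(1/4) = (12×9.427×10^4)^(1/4) = 32.6 mm

a ≈ 32.6 mm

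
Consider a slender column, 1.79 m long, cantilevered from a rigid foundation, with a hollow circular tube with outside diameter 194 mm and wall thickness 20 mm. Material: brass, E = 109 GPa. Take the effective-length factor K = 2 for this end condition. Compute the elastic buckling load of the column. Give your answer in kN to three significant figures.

P_cr ≈ 3520 kN

Inner diameter d_i = 194 − 2×20 = 154.0 mm
I = π(d_o⁴ − d_i⁴)/64 = π(194⁴ − 154.0⁴)/64 = 4.192×10^7 mm⁴
I = 4.192×10^7 mm⁴ = 4.192×10^-5 m⁴
Effective length L_e = K·L = 2 × 1.79 = 3.580 m
P_cr = π²EI / L_e² = π² × 109×10⁹ × 4.192×10^-5 / 3.580² = 3.519×10^6 N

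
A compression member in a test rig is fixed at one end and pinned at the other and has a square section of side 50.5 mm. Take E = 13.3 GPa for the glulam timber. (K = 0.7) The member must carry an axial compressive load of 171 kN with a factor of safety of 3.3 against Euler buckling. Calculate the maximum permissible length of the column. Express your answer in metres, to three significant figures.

L_max ≈ 0.507 m

I = a⁴/12 = 50.5⁴/12 = 5.420×10^5 mm⁴
I = 5.420×10^-7 m⁴
Required critical load P_cr = n·P = 3.3 × 171 = 564.3 kN = 5.643×10^5 N
From P_cr = π²EI/(K·L)²:  L = (1/K)·√(π²EI/P_cr) = (1/0.7)·√(π²×1.33×10^10×5.420×10^-7/5.643×10^5)
L = 0.507 m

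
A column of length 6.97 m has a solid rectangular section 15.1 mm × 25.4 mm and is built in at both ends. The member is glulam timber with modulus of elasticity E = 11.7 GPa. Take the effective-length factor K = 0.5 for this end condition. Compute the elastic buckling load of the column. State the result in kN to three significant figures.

Buckling occurs about the weak axis: I_min = h·b³/12 with b = 15.1 mm (the shorter side).
I_min = 25.4×15.1³/12 = 7.288×10^3 mm⁴
I = 7.288×10^3 mm⁴ = 7.288×10^-9 m⁴
Effective length L_e = K·L = 0.5 × 6.97 = 3.485 m
P_cr = π²EI / L_e² = π² × 11.7×10⁹ × 7.288×10^-9 / 3.485² = 69.29 N

P_cr ≈ 0.0693 kN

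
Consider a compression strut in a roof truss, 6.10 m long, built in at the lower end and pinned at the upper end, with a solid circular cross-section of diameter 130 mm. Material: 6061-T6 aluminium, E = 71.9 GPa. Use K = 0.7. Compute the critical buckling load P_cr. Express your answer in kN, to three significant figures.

P_cr ≈ 546 kN

I = πd⁴/64 = π×130⁴/64 = 1.402×10^7 mm⁴
I = 1.402×10^7 mm⁴ = 1.402×10^-5 m⁴
Effective length L_e = K·L = 0.7 × 6.10 = 4.270 m
P_cr = π²EI / L_e² = π² × 71.9×10⁹ × 1.402×10^-5 / 4.270² = 5.457×10^5 N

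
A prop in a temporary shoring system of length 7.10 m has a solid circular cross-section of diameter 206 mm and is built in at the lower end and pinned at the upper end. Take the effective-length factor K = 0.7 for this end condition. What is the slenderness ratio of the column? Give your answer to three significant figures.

λ ≈ 96.5

For a solid circle r = d/4 = 206/4 = 51.50 mm
L_e = K·L = 0.7 × 7.10 m = 4.970 m = 4970.0 mm
λ = L_e / r_min = 4970.0 / 51.50 = 96.5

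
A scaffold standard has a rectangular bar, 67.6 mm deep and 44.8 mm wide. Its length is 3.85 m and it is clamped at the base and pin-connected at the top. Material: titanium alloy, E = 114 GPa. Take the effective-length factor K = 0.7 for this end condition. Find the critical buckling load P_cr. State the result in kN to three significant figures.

Buckling occurs about the weak axis: I_min = h·b³/12 with b = 44.8 mm (the shorter side).
I_min = 67.6×44.8³/12 = 5.065×10^5 mm⁴
I = 5.065×10^5 mm⁴ = 5.065×10^-7 m⁴
Effective length L_e = K·L = 0.7 × 3.85 = 2.695 m
P_cr = π²EI / L_e² = π² × 114×10⁹ × 5.065×10^-7 / 2.695² = 7.847×10^4 N

P_cr ≈ 78.5 kN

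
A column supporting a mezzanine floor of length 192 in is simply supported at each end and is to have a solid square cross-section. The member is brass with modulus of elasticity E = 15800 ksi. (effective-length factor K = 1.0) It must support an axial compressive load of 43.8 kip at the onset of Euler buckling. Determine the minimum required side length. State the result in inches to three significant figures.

L_e = K·L = 1 × 192 = 192.0 in
Required I = P_cr·L_e²/(π²E) = 4.380×10^4 × 192.0² / (π² × 1.58×10^7) = 10.35 in⁴
Solid square: I = a⁴/12  ⇒  a = (12I)^(1/4) = (12×10.35)^(1/4) = 3.34 in

a ≈ 3.34 in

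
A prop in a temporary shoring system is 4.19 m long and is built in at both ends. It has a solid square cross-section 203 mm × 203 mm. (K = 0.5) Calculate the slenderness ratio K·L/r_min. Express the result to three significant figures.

λ ≈ 35.8

For a square r = a/√12 = 203/√12 = 58.60 mm
L_e = K·L = 0.5 × 4.19 m = 2.095 m = 2095.0 mm
λ = L_e / r_min = 2095.0 / 58.60 = 35.8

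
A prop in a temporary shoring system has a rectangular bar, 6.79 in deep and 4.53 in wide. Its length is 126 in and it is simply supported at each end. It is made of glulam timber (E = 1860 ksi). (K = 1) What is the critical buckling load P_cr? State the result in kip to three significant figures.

P_cr ≈ 60.8 kip

Buckling occurs about the weak axis: I_min = h·b³/12 with b = 4.53 in (the shorter side).
I_min = 6.79×4.53³/12 = 52.60 in⁴
Effective length L_e = K·L = 1 × 126 = 126.0 in
P_cr = π²EI / L_e² = π² × 1860×10³ × 52.60 / 126.0² = 6.082×10^4 lb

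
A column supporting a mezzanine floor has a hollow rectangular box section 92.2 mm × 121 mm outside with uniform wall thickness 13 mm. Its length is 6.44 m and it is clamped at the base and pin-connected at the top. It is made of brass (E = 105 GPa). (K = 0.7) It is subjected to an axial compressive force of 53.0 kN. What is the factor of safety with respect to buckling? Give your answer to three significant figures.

n ≈ 5.39

Inner dimensions: h_i = 121 − 2×13 = 95.00 mm, b_i = 92.2 − 2×13 = 66.20 mm
Weak-axis I_min = (h_o·b_o³ − h_i·b_i³)/12 with b_o = 92.2, b_i = 66.20 mm (shorter outer/inner sides).
I_min = (121×92.2³ − 95.00×66.20³)/12 = 5.606×10^6 mm⁴
I = 5.606×10^6 mm⁴ = 5.606×10^-6 m⁴
Effective length L_e = K·L = 0.7 × 6.44 = 4.508 m
P_cr = π²EI / L_e² = π² × 105×10⁹ × 5.606×10^-6 / 4.508² = 2.859×10^5 N
Factor of safety n = P_cr / P = 285.89 / 53.0 = 5.39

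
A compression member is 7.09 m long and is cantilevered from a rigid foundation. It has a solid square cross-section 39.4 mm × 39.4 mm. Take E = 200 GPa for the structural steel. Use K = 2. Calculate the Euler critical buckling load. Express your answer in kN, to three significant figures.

I = a⁴/12 = 39.4⁴/12 = 2.008×10^5 mm⁴
I = 2.008×10^5 mm⁴ = 2.008×10^-7 m⁴
Effective length L_e = K·L = 2 × 7.09 = 14.18 m
P_cr = π²EI / L_e² = π² × 200×10⁹ × 2.008×10^-7 / 14.18² = 1.971×10^3 N

P_cr ≈ 1.97 kN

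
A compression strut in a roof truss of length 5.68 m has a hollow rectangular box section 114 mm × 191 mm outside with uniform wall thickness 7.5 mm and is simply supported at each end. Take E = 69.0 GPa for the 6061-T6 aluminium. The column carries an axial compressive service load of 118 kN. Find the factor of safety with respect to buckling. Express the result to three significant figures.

Inner dimensions: h_i = 191 − 2×7.5 = 176.0 mm, b_i = 114 − 2×7.5 = 99.00 mm
Weak-axis I_min = (h_o·b_o³ − h_i·b_i³)/12 with b_o = 114, b_i = 99.00 mm (shorter outer/inner sides).
I_min = (191×114³ − 176.0×99.00³)/12 = 9.350×10^6 mm⁴
I = 9.350×10^6 mm⁴ = 9.350×10^-6 m⁴
Effective length L_e = K·L = 1 × 5.68 = 5.680 m
P_cr = π²EI / L_e² = π² × 69.0×10⁹ × 9.350×10^-6 / 5.680² = 1.974×10^5 N
Factor of safety n = P_cr / P = 197.37 / 118 = 1.67

n ≈ 1.67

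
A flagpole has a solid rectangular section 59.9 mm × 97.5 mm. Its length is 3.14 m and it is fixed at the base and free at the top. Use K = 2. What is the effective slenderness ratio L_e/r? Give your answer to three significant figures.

For a rectangle r_min = b/√12 = 59.9/√12 = 17.29 mm
L_e = K·L = 2 × 3.14 m = 6.280 m = 6280.0 mm
λ = L_e / r_min = 6280.0 / 17.29 = 363

λ ≈ 363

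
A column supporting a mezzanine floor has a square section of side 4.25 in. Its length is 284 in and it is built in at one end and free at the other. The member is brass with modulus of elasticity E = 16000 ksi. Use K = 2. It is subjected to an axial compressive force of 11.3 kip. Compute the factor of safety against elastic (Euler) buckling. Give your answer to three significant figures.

n ≈ 1.18

I = a⁴/12 = 4.25⁴/12 = 27.19 in⁴
Effective length L_e = K·L = 2 × 284 = 568.0 in
P_cr = π²EI / L_e² = π² × 16000×10³ × 27.19 / 568.0² = 1.331×10^4 lb
Factor of safety n = P_cr / P = 13.308 / 11.3 = 1.18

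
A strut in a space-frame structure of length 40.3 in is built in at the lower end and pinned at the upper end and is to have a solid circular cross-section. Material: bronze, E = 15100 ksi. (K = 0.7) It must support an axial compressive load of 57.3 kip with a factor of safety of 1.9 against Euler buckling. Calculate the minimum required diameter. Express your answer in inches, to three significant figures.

d ≈ 1.86 in

Required P_cr = n·P = 1.9 × 57.3 = 108.9 kip
L_e = K·L = 0.7 × 40.3 = 28.21 in
Required I = P_cr·L_e²/(π²E) = 1.089×10^5 × 28.21² / (π² × 1.51×10^7) = 0.5814 in⁴
Solid circle: I = πd⁴/64  ⇒  d = (64I/π)^(1/4) = (64×0.5814/π)^(1/4) = 1.86 in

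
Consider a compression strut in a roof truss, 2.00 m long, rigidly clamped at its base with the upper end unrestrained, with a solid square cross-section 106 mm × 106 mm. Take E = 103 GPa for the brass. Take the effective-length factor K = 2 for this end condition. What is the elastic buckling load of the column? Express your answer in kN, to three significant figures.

I = a⁴/12 = 106⁴/12 = 1.052×10^7 mm⁴
I = 1.052×10^7 mm⁴ = 1.052×10^-5 m⁴
Effective length L_e = K·L = 2 × 2.00 = 4.000 m
P_cr = π²EI / L_e² = π² × 103×10⁹ × 1.052×10^-5 / 4.000² = 6.684×10^5 N

P_cr ≈ 668 kN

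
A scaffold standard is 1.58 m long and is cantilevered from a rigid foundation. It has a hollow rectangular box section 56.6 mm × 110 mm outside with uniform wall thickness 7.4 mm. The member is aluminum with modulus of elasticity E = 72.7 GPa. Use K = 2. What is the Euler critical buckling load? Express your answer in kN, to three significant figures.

P_cr ≈ 77.8 kN

Inner dimensions: h_i = 110 − 2×7.4 = 95.20 mm, b_i = 56.6 − 2×7.4 = 41.80 mm
Weak-axis I_min = (h_o·b_o³ − h_i·b_i³)/12 with b_o = 56.6, b_i = 41.80 mm (shorter outer/inner sides).
I_min = (110×56.6³ − 95.20×41.80³)/12 = 1.083×10^6 mm⁴
I = 1.083×10^6 mm⁴ = 1.083×10^-6 m⁴
Effective length L_e = K·L = 2 × 1.58 = 3.160 m
P_cr = π²EI / L_e² = π² × 72.7×10⁹ × 1.083×10^-6 / 3.160² = 7.780×10^4 N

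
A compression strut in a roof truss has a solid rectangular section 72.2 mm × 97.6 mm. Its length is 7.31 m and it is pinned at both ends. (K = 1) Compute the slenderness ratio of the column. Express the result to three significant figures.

λ ≈ 351

For a rectangle r_min = b/√12 = 72.2/√12 = 20.84 mm
L_e = K·L = 1 × 7.31 m = 7.310 m = 7310.0 mm
λ = L_e / r_min = 7310.0 / 20.84 = 351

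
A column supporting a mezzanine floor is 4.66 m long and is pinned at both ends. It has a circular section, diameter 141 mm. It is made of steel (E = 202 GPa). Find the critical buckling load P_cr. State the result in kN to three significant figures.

P_cr ≈ 1780 kN

I = πd⁴/64 = π×141⁴/64 = 1.940×10^7 mm⁴
I = 1.940×10^7 mm⁴ = 1.940×10^-5 m⁴
Effective length L_e = K·L = 1 × 4.66 = 4.660 m
P_cr = π²EI / L_e² = π² × 202×10⁹ × 1.940×10^-5 / 4.660² = 1.781×10^6 N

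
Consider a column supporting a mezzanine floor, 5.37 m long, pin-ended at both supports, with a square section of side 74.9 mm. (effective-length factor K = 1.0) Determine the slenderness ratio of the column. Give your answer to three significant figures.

λ ≈ 248

For a square r = a/√12 = 74.9/√12 = 21.62 mm
L_e = K·L = 1 × 5.37 m = 5.370 m = 5370.0 mm
λ = L_e / r_min = 5370.0 / 21.62 = 248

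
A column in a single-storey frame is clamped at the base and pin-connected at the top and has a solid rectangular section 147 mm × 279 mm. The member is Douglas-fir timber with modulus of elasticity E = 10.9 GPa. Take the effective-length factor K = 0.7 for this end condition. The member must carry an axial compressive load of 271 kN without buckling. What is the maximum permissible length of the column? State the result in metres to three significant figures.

L_max ≈ 7.74 m

Buckling occurs about the weak axis: I_min = h·b³/12 with b = 147 mm (the shorter side).
I_min = 279×147³/12 = 7.385×10^7 mm⁴
I = 7.385×10^-5 m⁴
At the buckling limit P_cr = P = 2.710×10^5 N
From P_cr = π²EI/(K·L)²:  L = (1/K)·√(π²EI/P_cr) = (1/0.7)·√(π²×1.09×10^10×7.385×10^-5/2.710×10^5)
L = 7.74 m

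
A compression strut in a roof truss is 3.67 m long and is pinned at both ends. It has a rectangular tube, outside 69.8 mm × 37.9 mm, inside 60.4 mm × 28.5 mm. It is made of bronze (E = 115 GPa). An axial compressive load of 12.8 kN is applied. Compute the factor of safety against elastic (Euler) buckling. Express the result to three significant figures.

Weak-axis I_min = (h_o·b_o³ − h_i·b_i³)/12 with b_o = 37.9, b_i = 28.50 mm (shorter outer/inner sides).
I_min = (69.8×37.9³ − 60.40×28.50³)/12 = 2.001×10^5 mm⁴
I = 2.001×10^5 mm⁴ = 2.001×10^-7 m⁴
Effective length L_e = K·L = 1 × 3.67 = 3.670 m
P_cr = π²EI / L_e² = π² × 115×10⁹ × 2.001×10^-7 / 3.670² = 1.687×10^4 N
Factor of safety n = P_cr / P = 16.866 / 12.8 = 1.32

n ≈ 1.32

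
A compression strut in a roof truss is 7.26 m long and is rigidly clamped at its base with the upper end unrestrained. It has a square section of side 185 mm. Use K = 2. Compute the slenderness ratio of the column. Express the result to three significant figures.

I = a⁴/12 = 185⁴/12 = 9.761×10^7 mm⁴
A = 3.422×10^4 mm²;  r_min = √(I/A) = √(9.761×10^7/3.422×10^4) = 53.40 mm
L_e = K·L = 2 × 7.26 m = 14.52 m = 14520 mm
λ = L_e / r_min = 14520 / 53.40 = 272

λ ≈ 272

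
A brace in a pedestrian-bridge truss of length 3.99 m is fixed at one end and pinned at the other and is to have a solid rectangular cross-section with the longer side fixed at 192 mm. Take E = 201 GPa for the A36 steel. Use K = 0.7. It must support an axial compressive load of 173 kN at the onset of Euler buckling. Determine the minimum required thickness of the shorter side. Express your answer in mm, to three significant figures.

b ≈ 34.9 mm

L_e = K·L = 0.7 × 3.99 = 2.793 m
Required I = P_cr·L_e²/(π²E) = 1.730×10^5 × 2.793² / (π² × 2.01×10^11) = 6.803×10^-7 m⁴
I_req = 6.803×10^5 mm⁴
Rectangle, weak axis: I_min = h·b³/12 with h = 192 mm fixed  ⇒  b = (12I/h)^(1/3) = 34.9 mm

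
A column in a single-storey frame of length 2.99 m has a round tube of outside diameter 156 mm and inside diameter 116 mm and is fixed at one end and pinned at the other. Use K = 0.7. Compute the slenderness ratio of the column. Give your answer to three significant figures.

λ ≈ 43.1

d_o = 156 mm, d_i = 116 mm
I = π(d_o⁴ − d_i⁴)/64 = π(156⁴ − 116.0⁴)/64 = 2.018×10^7 mm⁴
A = 8.545×10^3 mm²;  r_min = √(I/A) = √(2.018×10^7/8.545×10^3) = 48.60 mm
L_e = K·L = 0.7 × 2.99 m = 2.093 m = 2093.0 mm
λ = L_e / r_min = 2093.0 / 48.60 = 43.1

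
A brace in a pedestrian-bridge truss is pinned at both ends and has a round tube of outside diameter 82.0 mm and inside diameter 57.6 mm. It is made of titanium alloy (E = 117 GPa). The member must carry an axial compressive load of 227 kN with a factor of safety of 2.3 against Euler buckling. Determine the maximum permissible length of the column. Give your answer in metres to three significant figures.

d_o = 82.0 mm, d_i = 57.6 mm
I = π(d_o⁴ − d_i⁴)/64 = π(82.0⁴ − 57.60⁴)/64 = 1.679×10^6 mm⁴
I = 1.679×10^-6 m⁴
Required critical load P_cr = n·P = 2.3 × 227 = 522.1 kN = 5.221×10^5 N
From P_cr = π²EI/(K·L)²:  L = (1/K)·√(π²EI/P_cr) = (1/1)·√(π²×1.17×10^11×1.679×10^-6/5.221×10^5)
L = 1.93 m

L_max ≈ 1.93 m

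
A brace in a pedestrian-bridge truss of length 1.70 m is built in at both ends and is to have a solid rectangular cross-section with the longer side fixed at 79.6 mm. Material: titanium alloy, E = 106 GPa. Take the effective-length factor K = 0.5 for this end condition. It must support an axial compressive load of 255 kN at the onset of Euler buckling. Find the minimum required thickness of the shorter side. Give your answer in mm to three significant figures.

L_e = K·L = 0.5 × 1.70 = 0.8500 m
Required I = P_cr·L_e²/(π²E) = 2.550×10^5 × 0.8500² / (π² × 1.06×10^11) = 1.761×10^-7 m⁴
I_req = 1.761×10^5 mm⁴
Rectangle, weak axis: I_min = h·b³/12 with h = 79.6 mm fixed  ⇒  b = (12I/h)^(1/3) = 29.8 mm

b ≈ 29.8 mm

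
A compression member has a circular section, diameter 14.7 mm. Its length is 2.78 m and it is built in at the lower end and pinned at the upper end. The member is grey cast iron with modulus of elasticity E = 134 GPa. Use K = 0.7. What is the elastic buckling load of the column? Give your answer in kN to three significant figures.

P_cr ≈ 0.800 kN

I = πd⁴/64 = π×14.7⁴/64 = 2.292×10^3 mm⁴
I = 2.292×10^3 mm⁴ = 2.292×10^-9 m⁴
Effective length L_e = K·L = 0.7 × 2.78 = 1.946 m
P_cr = π²EI / L_e² = π² × 134×10⁹ × 2.292×10^-9 / 1.946² = 800.5 N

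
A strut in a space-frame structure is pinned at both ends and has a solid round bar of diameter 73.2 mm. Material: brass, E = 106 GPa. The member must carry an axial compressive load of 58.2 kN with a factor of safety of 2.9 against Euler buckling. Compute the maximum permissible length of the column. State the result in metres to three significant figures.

I = πd⁴/64 = π×73.2⁴/64 = 1.409×10^6 mm⁴
I = 1.409×10^-6 m⁴
Required critical load P_cr = n·P = 2.9 × 58.2 = 168.8 kN = 1.688×10^5 N
From P_cr = π²EI/(K·L)²:  L = (1/K)·√(π²EI/P_cr) = (1/1)·√(π²×1.06×10^11×1.409×10^-6/1.688×10^5)
L = 2.96 m

L_max ≈ 2.96 m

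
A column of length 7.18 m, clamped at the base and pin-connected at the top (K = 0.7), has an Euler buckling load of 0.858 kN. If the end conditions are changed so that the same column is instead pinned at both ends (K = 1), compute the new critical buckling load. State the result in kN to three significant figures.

P_cr ≈ 0.420 kN

P_cr ∝ 1/K², so P_cr,new = P_cr,old × (K_old/K_new)² = 0.858 × (0.7/1)²
= 0.858 × 0.4900 = 0.420 kN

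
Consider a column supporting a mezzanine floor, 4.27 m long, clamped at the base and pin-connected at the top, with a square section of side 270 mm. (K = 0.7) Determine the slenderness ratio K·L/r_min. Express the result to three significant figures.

For a square r = a/√12 = 270/√12 = 77.94 mm
L_e = K·L = 0.7 × 4.27 m = 2.989 m = 2989.0 mm
λ = L_e / r_min = 2989.0 / 77.94 = 38.3

λ ≈ 38.3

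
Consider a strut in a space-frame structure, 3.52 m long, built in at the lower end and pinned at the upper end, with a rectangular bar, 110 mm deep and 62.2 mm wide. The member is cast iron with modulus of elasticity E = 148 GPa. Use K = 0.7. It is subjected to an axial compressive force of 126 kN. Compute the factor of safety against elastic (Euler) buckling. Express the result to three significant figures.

Buckling occurs about the weak axis: I_min = h·b³/12 with b = 62.2 mm (the shorter side).
I_min = 110×62.2³/12 = 2.206×10^6 mm⁴
I = 2.206×10^6 mm⁴ = 2.206×10^-6 m⁴
Effective length L_e = K·L = 0.7 × 3.52 = 2.464 m
P_cr = π²EI / L_e² = π² × 148×10⁹ × 2.206×10^-6 / 2.464² = 5.307×10^5 N
Factor of safety n = P_cr / P = 530.72 / 126 = 4.21

n ≈ 4.21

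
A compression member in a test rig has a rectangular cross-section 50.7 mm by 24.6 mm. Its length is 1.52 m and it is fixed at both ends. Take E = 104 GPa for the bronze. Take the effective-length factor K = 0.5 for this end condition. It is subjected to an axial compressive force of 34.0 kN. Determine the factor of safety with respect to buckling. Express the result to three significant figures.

n ≈ 3.29

Buckling occurs about the weak axis: I_min = h·b³/12 with b = 24.6 mm (the shorter side).
I_min = 50.7×24.6³/12 = 6.290×10^4 mm⁴
I = 6.290×10^4 mm⁴ = 6.290×10^-8 m⁴
Effective length L_e = K·L = 0.5 × 1.52 = 0.7600 m
P_cr = π²EI / L_e² = π² × 104×10⁹ × 6.290×10^-8 / 0.7600² = 1.118×10^5 N
Factor of safety n = P_cr / P = 111.77 / 34.0 = 3.29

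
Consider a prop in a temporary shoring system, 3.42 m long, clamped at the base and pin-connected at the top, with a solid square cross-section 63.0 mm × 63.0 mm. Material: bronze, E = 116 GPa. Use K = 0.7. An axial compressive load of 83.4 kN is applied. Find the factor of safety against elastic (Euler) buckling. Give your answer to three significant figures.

I = a⁴/12 = 63.0⁴/12 = 1.313×10^6 mm⁴
I = 1.313×10^6 mm⁴ = 1.313×10^-6 m⁴
Effective length L_e = K·L = 0.7 × 3.42 = 2.394 m
P_cr = π²EI / L_e² = π² × 116×10⁹ × 1.313×10^-6 / 2.394² = 2.622×10^5 N
Factor of safety n = P_cr / P = 262.23 / 83.4 = 3.14

n ≈ 3.14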